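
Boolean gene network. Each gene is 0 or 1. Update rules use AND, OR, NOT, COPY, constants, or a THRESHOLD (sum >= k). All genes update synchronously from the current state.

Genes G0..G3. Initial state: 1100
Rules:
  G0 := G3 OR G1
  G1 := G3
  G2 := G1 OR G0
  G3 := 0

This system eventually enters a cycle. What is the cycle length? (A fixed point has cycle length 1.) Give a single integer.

Step 0: 1100
Step 1: G0=G3|G1=0|1=1 G1=G3=0 G2=G1|G0=1|1=1 G3=0(const) -> 1010
Step 2: G0=G3|G1=0|0=0 G1=G3=0 G2=G1|G0=0|1=1 G3=0(const) -> 0010
Step 3: G0=G3|G1=0|0=0 G1=G3=0 G2=G1|G0=0|0=0 G3=0(const) -> 0000
Step 4: G0=G3|G1=0|0=0 G1=G3=0 G2=G1|G0=0|0=0 G3=0(const) -> 0000
State from step 4 equals state from step 3 -> cycle length 1

Answer: 1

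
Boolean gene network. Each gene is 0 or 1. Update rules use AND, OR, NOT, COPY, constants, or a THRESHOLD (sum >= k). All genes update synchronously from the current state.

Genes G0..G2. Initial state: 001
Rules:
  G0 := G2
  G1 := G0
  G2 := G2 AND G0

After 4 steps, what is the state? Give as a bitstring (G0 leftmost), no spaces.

Step 1: G0=G2=1 G1=G0=0 G2=G2&G0=1&0=0 -> 100
Step 2: G0=G2=0 G1=G0=1 G2=G2&G0=0&1=0 -> 010
Step 3: G0=G2=0 G1=G0=0 G2=G2&G0=0&0=0 -> 000
Step 4: G0=G2=0 G1=G0=0 G2=G2&G0=0&0=0 -> 000

000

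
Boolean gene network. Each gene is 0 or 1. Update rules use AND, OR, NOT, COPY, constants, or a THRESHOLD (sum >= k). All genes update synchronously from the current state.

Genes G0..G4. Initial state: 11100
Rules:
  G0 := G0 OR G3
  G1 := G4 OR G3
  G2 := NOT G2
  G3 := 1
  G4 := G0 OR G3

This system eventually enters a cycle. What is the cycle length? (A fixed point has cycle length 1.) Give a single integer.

Answer: 2

Derivation:
Step 0: 11100
Step 1: G0=G0|G3=1|0=1 G1=G4|G3=0|0=0 G2=NOT G2=NOT 1=0 G3=1(const) G4=G0|G3=1|0=1 -> 10011
Step 2: G0=G0|G3=1|1=1 G1=G4|G3=1|1=1 G2=NOT G2=NOT 0=1 G3=1(const) G4=G0|G3=1|1=1 -> 11111
Step 3: G0=G0|G3=1|1=1 G1=G4|G3=1|1=1 G2=NOT G2=NOT 1=0 G3=1(const) G4=G0|G3=1|1=1 -> 11011
Step 4: G0=G0|G3=1|1=1 G1=G4|G3=1|1=1 G2=NOT G2=NOT 0=1 G3=1(const) G4=G0|G3=1|1=1 -> 11111
State from step 4 equals state from step 2 -> cycle length 2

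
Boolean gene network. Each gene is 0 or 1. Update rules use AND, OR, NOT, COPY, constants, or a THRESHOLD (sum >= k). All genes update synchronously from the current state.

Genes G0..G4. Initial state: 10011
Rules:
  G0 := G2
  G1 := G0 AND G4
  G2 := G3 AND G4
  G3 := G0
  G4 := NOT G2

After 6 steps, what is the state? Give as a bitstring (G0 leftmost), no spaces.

Step 1: G0=G2=0 G1=G0&G4=1&1=1 G2=G3&G4=1&1=1 G3=G0=1 G4=NOT G2=NOT 0=1 -> 01111
Step 2: G0=G2=1 G1=G0&G4=0&1=0 G2=G3&G4=1&1=1 G3=G0=0 G4=NOT G2=NOT 1=0 -> 10100
Step 3: G0=G2=1 G1=G0&G4=1&0=0 G2=G3&G4=0&0=0 G3=G0=1 G4=NOT G2=NOT 1=0 -> 10010
Step 4: G0=G2=0 G1=G0&G4=1&0=0 G2=G3&G4=1&0=0 G3=G0=1 G4=NOT G2=NOT 0=1 -> 00011
Step 5: G0=G2=0 G1=G0&G4=0&1=0 G2=G3&G4=1&1=1 G3=G0=0 G4=NOT G2=NOT 0=1 -> 00101
Step 6: G0=G2=1 G1=G0&G4=0&1=0 G2=G3&G4=0&1=0 G3=G0=0 G4=NOT G2=NOT 1=0 -> 10000

10000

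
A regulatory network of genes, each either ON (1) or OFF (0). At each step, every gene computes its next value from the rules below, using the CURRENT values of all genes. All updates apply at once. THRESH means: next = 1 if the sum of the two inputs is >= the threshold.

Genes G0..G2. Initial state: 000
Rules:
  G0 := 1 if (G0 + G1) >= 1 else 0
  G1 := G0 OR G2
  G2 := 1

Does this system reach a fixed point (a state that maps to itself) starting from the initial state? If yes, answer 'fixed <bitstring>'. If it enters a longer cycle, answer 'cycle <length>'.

Step 0: 000
Step 1: G0=(0+0>=1)=0 G1=G0|G2=0|0=0 G2=1(const) -> 001
Step 2: G0=(0+0>=1)=0 G1=G0|G2=0|1=1 G2=1(const) -> 011
Step 3: G0=(0+1>=1)=1 G1=G0|G2=0|1=1 G2=1(const) -> 111
Step 4: G0=(1+1>=1)=1 G1=G0|G2=1|1=1 G2=1(const) -> 111
Fixed point reached at step 3: 111

Answer: fixed 111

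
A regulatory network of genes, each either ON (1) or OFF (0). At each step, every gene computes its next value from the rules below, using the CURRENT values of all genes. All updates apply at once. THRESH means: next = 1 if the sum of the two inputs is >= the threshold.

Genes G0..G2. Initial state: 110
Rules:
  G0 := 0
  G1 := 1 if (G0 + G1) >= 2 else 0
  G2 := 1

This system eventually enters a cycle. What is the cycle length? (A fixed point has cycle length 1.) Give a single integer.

Step 0: 110
Step 1: G0=0(const) G1=(1+1>=2)=1 G2=1(const) -> 011
Step 2: G0=0(const) G1=(0+1>=2)=0 G2=1(const) -> 001
Step 3: G0=0(const) G1=(0+0>=2)=0 G2=1(const) -> 001
State from step 3 equals state from step 2 -> cycle length 1

Answer: 1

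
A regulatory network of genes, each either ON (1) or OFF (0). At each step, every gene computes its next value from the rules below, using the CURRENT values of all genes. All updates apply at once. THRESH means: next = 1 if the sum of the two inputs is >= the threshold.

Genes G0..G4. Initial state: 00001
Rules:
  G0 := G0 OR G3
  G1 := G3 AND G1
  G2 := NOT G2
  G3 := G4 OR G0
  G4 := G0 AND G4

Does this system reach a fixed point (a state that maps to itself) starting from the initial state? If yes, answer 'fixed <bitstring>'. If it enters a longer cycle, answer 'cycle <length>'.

Step 0: 00001
Step 1: G0=G0|G3=0|0=0 G1=G3&G1=0&0=0 G2=NOT G2=NOT 0=1 G3=G4|G0=1|0=1 G4=G0&G4=0&1=0 -> 00110
Step 2: G0=G0|G3=0|1=1 G1=G3&G1=1&0=0 G2=NOT G2=NOT 1=0 G3=G4|G0=0|0=0 G4=G0&G4=0&0=0 -> 10000
Step 3: G0=G0|G3=1|0=1 G1=G3&G1=0&0=0 G2=NOT G2=NOT 0=1 G3=G4|G0=0|1=1 G4=G0&G4=1&0=0 -> 10110
Step 4: G0=G0|G3=1|1=1 G1=G3&G1=1&0=0 G2=NOT G2=NOT 1=0 G3=G4|G0=0|1=1 G4=G0&G4=1&0=0 -> 10010
Step 5: G0=G0|G3=1|1=1 G1=G3&G1=1&0=0 G2=NOT G2=NOT 0=1 G3=G4|G0=0|1=1 G4=G0&G4=1&0=0 -> 10110
Cycle of length 2 starting at step 3 -> no fixed point

Answer: cycle 2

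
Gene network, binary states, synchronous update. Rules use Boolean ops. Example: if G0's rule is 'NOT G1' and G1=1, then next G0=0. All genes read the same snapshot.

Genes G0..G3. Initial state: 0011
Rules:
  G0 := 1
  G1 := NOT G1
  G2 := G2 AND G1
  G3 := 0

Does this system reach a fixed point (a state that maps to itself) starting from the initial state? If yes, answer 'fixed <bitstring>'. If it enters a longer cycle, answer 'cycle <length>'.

Step 0: 0011
Step 1: G0=1(const) G1=NOT G1=NOT 0=1 G2=G2&G1=1&0=0 G3=0(const) -> 1100
Step 2: G0=1(const) G1=NOT G1=NOT 1=0 G2=G2&G1=0&1=0 G3=0(const) -> 1000
Step 3: G0=1(const) G1=NOT G1=NOT 0=1 G2=G2&G1=0&0=0 G3=0(const) -> 1100
Cycle of length 2 starting at step 1 -> no fixed point

Answer: cycle 2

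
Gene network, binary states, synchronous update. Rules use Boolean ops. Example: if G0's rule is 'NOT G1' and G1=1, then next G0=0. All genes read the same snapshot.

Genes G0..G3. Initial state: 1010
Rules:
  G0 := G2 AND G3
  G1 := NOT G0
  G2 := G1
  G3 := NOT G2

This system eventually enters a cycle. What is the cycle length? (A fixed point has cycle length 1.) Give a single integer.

Answer: 4

Derivation:
Step 0: 1010
Step 1: G0=G2&G3=1&0=0 G1=NOT G0=NOT 1=0 G2=G1=0 G3=NOT G2=NOT 1=0 -> 0000
Step 2: G0=G2&G3=0&0=0 G1=NOT G0=NOT 0=1 G2=G1=0 G3=NOT G2=NOT 0=1 -> 0101
Step 3: G0=G2&G3=0&1=0 G1=NOT G0=NOT 0=1 G2=G1=1 G3=NOT G2=NOT 0=1 -> 0111
Step 4: G0=G2&G3=1&1=1 G1=NOT G0=NOT 0=1 G2=G1=1 G3=NOT G2=NOT 1=0 -> 1110
Step 5: G0=G2&G3=1&0=0 G1=NOT G0=NOT 1=0 G2=G1=1 G3=NOT G2=NOT 1=0 -> 0010
Step 6: G0=G2&G3=1&0=0 G1=NOT G0=NOT 0=1 G2=G1=0 G3=NOT G2=NOT 1=0 -> 0100
Step 7: G0=G2&G3=0&0=0 G1=NOT G0=NOT 0=1 G2=G1=1 G3=NOT G2=NOT 0=1 -> 0111
State from step 7 equals state from step 3 -> cycle length 4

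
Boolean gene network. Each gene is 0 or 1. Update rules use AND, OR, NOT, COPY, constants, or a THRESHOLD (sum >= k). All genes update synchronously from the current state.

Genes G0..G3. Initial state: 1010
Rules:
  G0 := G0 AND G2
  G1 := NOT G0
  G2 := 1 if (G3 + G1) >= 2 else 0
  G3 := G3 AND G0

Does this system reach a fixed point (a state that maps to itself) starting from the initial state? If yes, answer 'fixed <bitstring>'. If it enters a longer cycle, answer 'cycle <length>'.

Step 0: 1010
Step 1: G0=G0&G2=1&1=1 G1=NOT G0=NOT 1=0 G2=(0+0>=2)=0 G3=G3&G0=0&1=0 -> 1000
Step 2: G0=G0&G2=1&0=0 G1=NOT G0=NOT 1=0 G2=(0+0>=2)=0 G3=G3&G0=0&1=0 -> 0000
Step 3: G0=G0&G2=0&0=0 G1=NOT G0=NOT 0=1 G2=(0+0>=2)=0 G3=G3&G0=0&0=0 -> 0100
Step 4: G0=G0&G2=0&0=0 G1=NOT G0=NOT 0=1 G2=(0+1>=2)=0 G3=G3&G0=0&0=0 -> 0100
Fixed point reached at step 3: 0100

Answer: fixed 0100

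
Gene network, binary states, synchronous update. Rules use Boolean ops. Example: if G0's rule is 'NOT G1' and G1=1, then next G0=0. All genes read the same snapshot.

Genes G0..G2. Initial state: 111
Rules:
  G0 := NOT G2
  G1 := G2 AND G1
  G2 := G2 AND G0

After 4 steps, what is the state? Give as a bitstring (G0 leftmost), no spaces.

Step 1: G0=NOT G2=NOT 1=0 G1=G2&G1=1&1=1 G2=G2&G0=1&1=1 -> 011
Step 2: G0=NOT G2=NOT 1=0 G1=G2&G1=1&1=1 G2=G2&G0=1&0=0 -> 010
Step 3: G0=NOT G2=NOT 0=1 G1=G2&G1=0&1=0 G2=G2&G0=0&0=0 -> 100
Step 4: G0=NOT G2=NOT 0=1 G1=G2&G1=0&0=0 G2=G2&G0=0&1=0 -> 100

100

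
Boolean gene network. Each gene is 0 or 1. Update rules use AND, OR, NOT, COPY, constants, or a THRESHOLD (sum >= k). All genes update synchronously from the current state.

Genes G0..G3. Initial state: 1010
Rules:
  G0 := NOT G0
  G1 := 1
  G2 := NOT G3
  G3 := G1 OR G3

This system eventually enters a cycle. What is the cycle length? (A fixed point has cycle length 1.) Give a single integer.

Step 0: 1010
Step 1: G0=NOT G0=NOT 1=0 G1=1(const) G2=NOT G3=NOT 0=1 G3=G1|G3=0|0=0 -> 0110
Step 2: G0=NOT G0=NOT 0=1 G1=1(const) G2=NOT G3=NOT 0=1 G3=G1|G3=1|0=1 -> 1111
Step 3: G0=NOT G0=NOT 1=0 G1=1(const) G2=NOT G3=NOT 1=0 G3=G1|G3=1|1=1 -> 0101
Step 4: G0=NOT G0=NOT 0=1 G1=1(const) G2=NOT G3=NOT 1=0 G3=G1|G3=1|1=1 -> 1101
Step 5: G0=NOT G0=NOT 1=0 G1=1(const) G2=NOT G3=NOT 1=0 G3=G1|G3=1|1=1 -> 0101
State from step 5 equals state from step 3 -> cycle length 2

Answer: 2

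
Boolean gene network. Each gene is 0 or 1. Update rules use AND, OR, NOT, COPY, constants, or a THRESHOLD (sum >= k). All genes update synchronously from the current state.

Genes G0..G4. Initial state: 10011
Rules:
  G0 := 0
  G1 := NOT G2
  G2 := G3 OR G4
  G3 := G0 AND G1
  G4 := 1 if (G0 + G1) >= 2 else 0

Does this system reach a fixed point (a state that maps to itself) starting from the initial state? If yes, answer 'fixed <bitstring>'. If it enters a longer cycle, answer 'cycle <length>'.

Answer: fixed 01000

Derivation:
Step 0: 10011
Step 1: G0=0(const) G1=NOT G2=NOT 0=1 G2=G3|G4=1|1=1 G3=G0&G1=1&0=0 G4=(1+0>=2)=0 -> 01100
Step 2: G0=0(const) G1=NOT G2=NOT 1=0 G2=G3|G4=0|0=0 G3=G0&G1=0&1=0 G4=(0+1>=2)=0 -> 00000
Step 3: G0=0(const) G1=NOT G2=NOT 0=1 G2=G3|G4=0|0=0 G3=G0&G1=0&0=0 G4=(0+0>=2)=0 -> 01000
Step 4: G0=0(const) G1=NOT G2=NOT 0=1 G2=G3|G4=0|0=0 G3=G0&G1=0&1=0 G4=(0+1>=2)=0 -> 01000
Fixed point reached at step 3: 01000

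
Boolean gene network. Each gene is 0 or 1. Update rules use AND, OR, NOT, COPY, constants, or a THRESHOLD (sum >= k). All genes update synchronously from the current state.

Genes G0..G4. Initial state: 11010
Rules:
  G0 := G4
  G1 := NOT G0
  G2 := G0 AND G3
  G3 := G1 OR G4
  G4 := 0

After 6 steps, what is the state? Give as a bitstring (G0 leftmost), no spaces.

Step 1: G0=G4=0 G1=NOT G0=NOT 1=0 G2=G0&G3=1&1=1 G3=G1|G4=1|0=1 G4=0(const) -> 00110
Step 2: G0=G4=0 G1=NOT G0=NOT 0=1 G2=G0&G3=0&1=0 G3=G1|G4=0|0=0 G4=0(const) -> 01000
Step 3: G0=G4=0 G1=NOT G0=NOT 0=1 G2=G0&G3=0&0=0 G3=G1|G4=1|0=1 G4=0(const) -> 01010
Step 4: G0=G4=0 G1=NOT G0=NOT 0=1 G2=G0&G3=0&1=0 G3=G1|G4=1|0=1 G4=0(const) -> 01010
Step 5: G0=G4=0 G1=NOT G0=NOT 0=1 G2=G0&G3=0&1=0 G3=G1|G4=1|0=1 G4=0(const) -> 01010
Step 6: G0=G4=0 G1=NOT G0=NOT 0=1 G2=G0&G3=0&1=0 G3=G1|G4=1|0=1 G4=0(const) -> 01010

01010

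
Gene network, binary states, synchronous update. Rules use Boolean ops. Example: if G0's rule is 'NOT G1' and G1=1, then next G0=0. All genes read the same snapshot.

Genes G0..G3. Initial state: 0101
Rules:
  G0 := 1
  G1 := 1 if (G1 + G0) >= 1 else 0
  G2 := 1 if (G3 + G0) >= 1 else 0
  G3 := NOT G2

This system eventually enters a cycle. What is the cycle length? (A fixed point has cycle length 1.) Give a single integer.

Answer: 1

Derivation:
Step 0: 0101
Step 1: G0=1(const) G1=(1+0>=1)=1 G2=(1+0>=1)=1 G3=NOT G2=NOT 0=1 -> 1111
Step 2: G0=1(const) G1=(1+1>=1)=1 G2=(1+1>=1)=1 G3=NOT G2=NOT 1=0 -> 1110
Step 3: G0=1(const) G1=(1+1>=1)=1 G2=(0+1>=1)=1 G3=NOT G2=NOT 1=0 -> 1110
State from step 3 equals state from step 2 -> cycle length 1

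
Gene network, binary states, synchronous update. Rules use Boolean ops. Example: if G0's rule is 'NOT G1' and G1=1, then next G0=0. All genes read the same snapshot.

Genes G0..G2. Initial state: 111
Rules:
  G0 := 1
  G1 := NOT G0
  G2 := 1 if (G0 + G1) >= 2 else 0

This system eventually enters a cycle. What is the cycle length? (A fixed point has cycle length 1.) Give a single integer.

Answer: 1

Derivation:
Step 0: 111
Step 1: G0=1(const) G1=NOT G0=NOT 1=0 G2=(1+1>=2)=1 -> 101
Step 2: G0=1(const) G1=NOT G0=NOT 1=0 G2=(1+0>=2)=0 -> 100
Step 3: G0=1(const) G1=NOT G0=NOT 1=0 G2=(1+0>=2)=0 -> 100
State from step 3 equals state from step 2 -> cycle length 1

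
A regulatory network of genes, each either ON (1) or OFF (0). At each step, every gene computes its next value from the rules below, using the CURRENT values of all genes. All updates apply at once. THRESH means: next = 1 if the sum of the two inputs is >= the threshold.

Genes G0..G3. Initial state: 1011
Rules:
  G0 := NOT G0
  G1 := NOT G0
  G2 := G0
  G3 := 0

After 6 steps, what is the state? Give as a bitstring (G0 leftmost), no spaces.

Step 1: G0=NOT G0=NOT 1=0 G1=NOT G0=NOT 1=0 G2=G0=1 G3=0(const) -> 0010
Step 2: G0=NOT G0=NOT 0=1 G1=NOT G0=NOT 0=1 G2=G0=0 G3=0(const) -> 1100
Step 3: G0=NOT G0=NOT 1=0 G1=NOT G0=NOT 1=0 G2=G0=1 G3=0(const) -> 0010
Step 4: G0=NOT G0=NOT 0=1 G1=NOT G0=NOT 0=1 G2=G0=0 G3=0(const) -> 1100
Step 5: G0=NOT G0=NOT 1=0 G1=NOT G0=NOT 1=0 G2=G0=1 G3=0(const) -> 0010
Step 6: G0=NOT G0=NOT 0=1 G1=NOT G0=NOT 0=1 G2=G0=0 G3=0(const) -> 1100

1100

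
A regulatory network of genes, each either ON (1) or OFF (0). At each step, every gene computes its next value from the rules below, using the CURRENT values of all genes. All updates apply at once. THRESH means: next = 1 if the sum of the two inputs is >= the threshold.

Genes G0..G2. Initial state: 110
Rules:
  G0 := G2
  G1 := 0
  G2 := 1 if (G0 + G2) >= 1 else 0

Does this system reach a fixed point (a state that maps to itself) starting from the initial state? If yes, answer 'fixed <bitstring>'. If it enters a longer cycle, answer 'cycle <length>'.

Step 0: 110
Step 1: G0=G2=0 G1=0(const) G2=(1+0>=1)=1 -> 001
Step 2: G0=G2=1 G1=0(const) G2=(0+1>=1)=1 -> 101
Step 3: G0=G2=1 G1=0(const) G2=(1+1>=1)=1 -> 101
Fixed point reached at step 2: 101

Answer: fixed 101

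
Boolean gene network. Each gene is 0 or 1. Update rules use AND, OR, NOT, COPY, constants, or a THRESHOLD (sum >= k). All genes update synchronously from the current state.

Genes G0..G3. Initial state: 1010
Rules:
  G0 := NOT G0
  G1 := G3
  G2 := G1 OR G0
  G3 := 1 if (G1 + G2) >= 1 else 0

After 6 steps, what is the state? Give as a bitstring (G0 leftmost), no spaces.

Step 1: G0=NOT G0=NOT 1=0 G1=G3=0 G2=G1|G0=0|1=1 G3=(0+1>=1)=1 -> 0011
Step 2: G0=NOT G0=NOT 0=1 G1=G3=1 G2=G1|G0=0|0=0 G3=(0+1>=1)=1 -> 1101
Step 3: G0=NOT G0=NOT 1=0 G1=G3=1 G2=G1|G0=1|1=1 G3=(1+0>=1)=1 -> 0111
Step 4: G0=NOT G0=NOT 0=1 G1=G3=1 G2=G1|G0=1|0=1 G3=(1+1>=1)=1 -> 1111
Step 5: G0=NOT G0=NOT 1=0 G1=G3=1 G2=G1|G0=1|1=1 G3=(1+1>=1)=1 -> 0111
Step 6: G0=NOT G0=NOT 0=1 G1=G3=1 G2=G1|G0=1|0=1 G3=(1+1>=1)=1 -> 1111

1111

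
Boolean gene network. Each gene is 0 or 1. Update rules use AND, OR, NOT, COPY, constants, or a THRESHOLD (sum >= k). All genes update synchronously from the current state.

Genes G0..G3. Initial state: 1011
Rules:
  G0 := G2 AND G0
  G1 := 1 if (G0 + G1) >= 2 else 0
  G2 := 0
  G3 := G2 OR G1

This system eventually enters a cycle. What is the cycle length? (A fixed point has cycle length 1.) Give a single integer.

Answer: 1

Derivation:
Step 0: 1011
Step 1: G0=G2&G0=1&1=1 G1=(1+0>=2)=0 G2=0(const) G3=G2|G1=1|0=1 -> 1001
Step 2: G0=G2&G0=0&1=0 G1=(1+0>=2)=0 G2=0(const) G3=G2|G1=0|0=0 -> 0000
Step 3: G0=G2&G0=0&0=0 G1=(0+0>=2)=0 G2=0(const) G3=G2|G1=0|0=0 -> 0000
State from step 3 equals state from step 2 -> cycle length 1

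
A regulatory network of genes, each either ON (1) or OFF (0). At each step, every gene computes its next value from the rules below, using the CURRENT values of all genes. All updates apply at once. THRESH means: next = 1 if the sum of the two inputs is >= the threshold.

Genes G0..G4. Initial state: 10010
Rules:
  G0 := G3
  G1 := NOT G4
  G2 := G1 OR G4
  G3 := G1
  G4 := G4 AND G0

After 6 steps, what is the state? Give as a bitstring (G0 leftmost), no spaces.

Step 1: G0=G3=1 G1=NOT G4=NOT 0=1 G2=G1|G4=0|0=0 G3=G1=0 G4=G4&G0=0&1=0 -> 11000
Step 2: G0=G3=0 G1=NOT G4=NOT 0=1 G2=G1|G4=1|0=1 G3=G1=1 G4=G4&G0=0&1=0 -> 01110
Step 3: G0=G3=1 G1=NOT G4=NOT 0=1 G2=G1|G4=1|0=1 G3=G1=1 G4=G4&G0=0&0=0 -> 11110
Step 4: G0=G3=1 G1=NOT G4=NOT 0=1 G2=G1|G4=1|0=1 G3=G1=1 G4=G4&G0=0&1=0 -> 11110
Step 5: G0=G3=1 G1=NOT G4=NOT 0=1 G2=G1|G4=1|0=1 G3=G1=1 G4=G4&G0=0&1=0 -> 11110
Step 6: G0=G3=1 G1=NOT G4=NOT 0=1 G2=G1|G4=1|0=1 G3=G1=1 G4=G4&G0=0&1=0 -> 11110

11110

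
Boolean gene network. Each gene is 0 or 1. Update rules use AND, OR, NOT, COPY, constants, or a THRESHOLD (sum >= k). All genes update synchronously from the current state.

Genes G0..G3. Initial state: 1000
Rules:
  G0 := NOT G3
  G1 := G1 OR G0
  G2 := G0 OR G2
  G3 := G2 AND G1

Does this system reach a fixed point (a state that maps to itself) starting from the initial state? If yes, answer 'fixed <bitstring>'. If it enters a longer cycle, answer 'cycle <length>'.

Answer: fixed 0111

Derivation:
Step 0: 1000
Step 1: G0=NOT G3=NOT 0=1 G1=G1|G0=0|1=1 G2=G0|G2=1|0=1 G3=G2&G1=0&0=0 -> 1110
Step 2: G0=NOT G3=NOT 0=1 G1=G1|G0=1|1=1 G2=G0|G2=1|1=1 G3=G2&G1=1&1=1 -> 1111
Step 3: G0=NOT G3=NOT 1=0 G1=G1|G0=1|1=1 G2=G0|G2=1|1=1 G3=G2&G1=1&1=1 -> 0111
Step 4: G0=NOT G3=NOT 1=0 G1=G1|G0=1|0=1 G2=G0|G2=0|1=1 G3=G2&G1=1&1=1 -> 0111
Fixed point reached at step 3: 0111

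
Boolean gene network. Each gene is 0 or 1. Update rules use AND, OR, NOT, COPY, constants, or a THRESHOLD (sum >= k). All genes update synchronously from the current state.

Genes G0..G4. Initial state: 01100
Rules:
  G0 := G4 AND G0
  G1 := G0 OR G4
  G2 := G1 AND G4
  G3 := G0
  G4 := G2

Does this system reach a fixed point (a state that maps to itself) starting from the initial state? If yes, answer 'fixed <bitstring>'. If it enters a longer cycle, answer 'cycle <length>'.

Step 0: 01100
Step 1: G0=G4&G0=0&0=0 G1=G0|G4=0|0=0 G2=G1&G4=1&0=0 G3=G0=0 G4=G2=1 -> 00001
Step 2: G0=G4&G0=1&0=0 G1=G0|G4=0|1=1 G2=G1&G4=0&1=0 G3=G0=0 G4=G2=0 -> 01000
Step 3: G0=G4&G0=0&0=0 G1=G0|G4=0|0=0 G2=G1&G4=1&0=0 G3=G0=0 G4=G2=0 -> 00000
Step 4: G0=G4&G0=0&0=0 G1=G0|G4=0|0=0 G2=G1&G4=0&0=0 G3=G0=0 G4=G2=0 -> 00000
Fixed point reached at step 3: 00000

Answer: fixed 00000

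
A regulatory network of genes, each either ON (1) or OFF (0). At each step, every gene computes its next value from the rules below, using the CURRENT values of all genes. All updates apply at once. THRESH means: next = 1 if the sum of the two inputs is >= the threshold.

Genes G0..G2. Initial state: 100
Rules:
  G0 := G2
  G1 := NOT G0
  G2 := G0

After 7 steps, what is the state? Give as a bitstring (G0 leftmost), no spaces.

Step 1: G0=G2=0 G1=NOT G0=NOT 1=0 G2=G0=1 -> 001
Step 2: G0=G2=1 G1=NOT G0=NOT 0=1 G2=G0=0 -> 110
Step 3: G0=G2=0 G1=NOT G0=NOT 1=0 G2=G0=1 -> 001
Step 4: G0=G2=1 G1=NOT G0=NOT 0=1 G2=G0=0 -> 110
Step 5: G0=G2=0 G1=NOT G0=NOT 1=0 G2=G0=1 -> 001
Step 6: G0=G2=1 G1=NOT G0=NOT 0=1 G2=G0=0 -> 110
Step 7: G0=G2=0 G1=NOT G0=NOT 1=0 G2=G0=1 -> 001

001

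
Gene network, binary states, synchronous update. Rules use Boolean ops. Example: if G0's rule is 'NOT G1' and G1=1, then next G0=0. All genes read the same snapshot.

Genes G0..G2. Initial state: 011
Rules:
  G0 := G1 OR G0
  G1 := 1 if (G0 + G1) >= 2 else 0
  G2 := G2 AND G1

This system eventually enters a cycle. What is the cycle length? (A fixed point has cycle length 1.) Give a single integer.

Step 0: 011
Step 1: G0=G1|G0=1|0=1 G1=(0+1>=2)=0 G2=G2&G1=1&1=1 -> 101
Step 2: G0=G1|G0=0|1=1 G1=(1+0>=2)=0 G2=G2&G1=1&0=0 -> 100
Step 3: G0=G1|G0=0|1=1 G1=(1+0>=2)=0 G2=G2&G1=0&0=0 -> 100
State from step 3 equals state from step 2 -> cycle length 1

Answer: 1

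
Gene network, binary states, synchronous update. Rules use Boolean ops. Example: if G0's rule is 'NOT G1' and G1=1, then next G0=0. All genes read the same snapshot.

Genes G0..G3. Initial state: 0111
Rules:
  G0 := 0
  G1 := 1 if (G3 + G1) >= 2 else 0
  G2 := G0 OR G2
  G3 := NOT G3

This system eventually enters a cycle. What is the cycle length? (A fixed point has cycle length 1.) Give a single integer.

Answer: 2

Derivation:
Step 0: 0111
Step 1: G0=0(const) G1=(1+1>=2)=1 G2=G0|G2=0|1=1 G3=NOT G3=NOT 1=0 -> 0110
Step 2: G0=0(const) G1=(0+1>=2)=0 G2=G0|G2=0|1=1 G3=NOT G3=NOT 0=1 -> 0011
Step 3: G0=0(const) G1=(1+0>=2)=0 G2=G0|G2=0|1=1 G3=NOT G3=NOT 1=0 -> 0010
Step 4: G0=0(const) G1=(0+0>=2)=0 G2=G0|G2=0|1=1 G3=NOT G3=NOT 0=1 -> 0011
State from step 4 equals state from step 2 -> cycle length 2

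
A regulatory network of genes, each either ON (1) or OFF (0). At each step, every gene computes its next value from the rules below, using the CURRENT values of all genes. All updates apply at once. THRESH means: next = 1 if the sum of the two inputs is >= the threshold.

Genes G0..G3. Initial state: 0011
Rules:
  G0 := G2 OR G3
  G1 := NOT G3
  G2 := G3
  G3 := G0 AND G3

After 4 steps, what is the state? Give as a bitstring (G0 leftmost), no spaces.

Step 1: G0=G2|G3=1|1=1 G1=NOT G3=NOT 1=0 G2=G3=1 G3=G0&G3=0&1=0 -> 1010
Step 2: G0=G2|G3=1|0=1 G1=NOT G3=NOT 0=1 G2=G3=0 G3=G0&G3=1&0=0 -> 1100
Step 3: G0=G2|G3=0|0=0 G1=NOT G3=NOT 0=1 G2=G3=0 G3=G0&G3=1&0=0 -> 0100
Step 4: G0=G2|G3=0|0=0 G1=NOT G3=NOT 0=1 G2=G3=0 G3=G0&G3=0&0=0 -> 0100

0100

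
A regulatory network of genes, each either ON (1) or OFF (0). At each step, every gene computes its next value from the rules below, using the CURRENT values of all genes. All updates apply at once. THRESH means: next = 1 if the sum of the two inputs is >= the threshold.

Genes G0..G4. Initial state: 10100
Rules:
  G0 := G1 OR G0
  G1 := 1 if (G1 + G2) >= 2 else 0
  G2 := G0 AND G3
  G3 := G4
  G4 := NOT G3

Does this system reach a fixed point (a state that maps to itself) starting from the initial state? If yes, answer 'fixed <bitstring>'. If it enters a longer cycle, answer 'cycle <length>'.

Answer: cycle 4

Derivation:
Step 0: 10100
Step 1: G0=G1|G0=0|1=1 G1=(0+1>=2)=0 G2=G0&G3=1&0=0 G3=G4=0 G4=NOT G3=NOT 0=1 -> 10001
Step 2: G0=G1|G0=0|1=1 G1=(0+0>=2)=0 G2=G0&G3=1&0=0 G3=G4=1 G4=NOT G3=NOT 0=1 -> 10011
Step 3: G0=G1|G0=0|1=1 G1=(0+0>=2)=0 G2=G0&G3=1&1=1 G3=G4=1 G4=NOT G3=NOT 1=0 -> 10110
Step 4: G0=G1|G0=0|1=1 G1=(0+1>=2)=0 G2=G0&G3=1&1=1 G3=G4=0 G4=NOT G3=NOT 1=0 -> 10100
Cycle of length 4 starting at step 0 -> no fixed point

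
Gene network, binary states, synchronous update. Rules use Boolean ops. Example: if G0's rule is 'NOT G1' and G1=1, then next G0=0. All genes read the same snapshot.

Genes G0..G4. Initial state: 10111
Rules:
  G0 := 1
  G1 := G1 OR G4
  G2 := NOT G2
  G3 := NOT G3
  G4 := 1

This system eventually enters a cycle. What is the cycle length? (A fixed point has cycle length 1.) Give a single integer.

Step 0: 10111
Step 1: G0=1(const) G1=G1|G4=0|1=1 G2=NOT G2=NOT 1=0 G3=NOT G3=NOT 1=0 G4=1(const) -> 11001
Step 2: G0=1(const) G1=G1|G4=1|1=1 G2=NOT G2=NOT 0=1 G3=NOT G3=NOT 0=1 G4=1(const) -> 11111
Step 3: G0=1(const) G1=G1|G4=1|1=1 G2=NOT G2=NOT 1=0 G3=NOT G3=NOT 1=0 G4=1(const) -> 11001
State from step 3 equals state from step 1 -> cycle length 2

Answer: 2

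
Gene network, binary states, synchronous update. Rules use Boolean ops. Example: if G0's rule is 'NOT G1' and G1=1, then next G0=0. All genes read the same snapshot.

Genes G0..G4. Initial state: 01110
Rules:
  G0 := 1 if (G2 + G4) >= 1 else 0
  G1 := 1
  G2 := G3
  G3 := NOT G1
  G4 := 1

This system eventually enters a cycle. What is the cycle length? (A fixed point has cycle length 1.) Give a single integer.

Step 0: 01110
Step 1: G0=(1+0>=1)=1 G1=1(const) G2=G3=1 G3=NOT G1=NOT 1=0 G4=1(const) -> 11101
Step 2: G0=(1+1>=1)=1 G1=1(const) G2=G3=0 G3=NOT G1=NOT 1=0 G4=1(const) -> 11001
Step 3: G0=(0+1>=1)=1 G1=1(const) G2=G3=0 G3=NOT G1=NOT 1=0 G4=1(const) -> 11001
State from step 3 equals state from step 2 -> cycle length 1

Answer: 1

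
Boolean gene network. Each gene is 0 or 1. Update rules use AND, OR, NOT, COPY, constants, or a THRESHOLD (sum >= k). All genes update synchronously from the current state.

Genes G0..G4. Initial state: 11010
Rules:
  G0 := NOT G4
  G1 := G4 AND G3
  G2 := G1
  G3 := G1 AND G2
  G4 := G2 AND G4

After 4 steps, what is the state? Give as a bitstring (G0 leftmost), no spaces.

Step 1: G0=NOT G4=NOT 0=1 G1=G4&G3=0&1=0 G2=G1=1 G3=G1&G2=1&0=0 G4=G2&G4=0&0=0 -> 10100
Step 2: G0=NOT G4=NOT 0=1 G1=G4&G3=0&0=0 G2=G1=0 G3=G1&G2=0&1=0 G4=G2&G4=1&0=0 -> 10000
Step 3: G0=NOT G4=NOT 0=1 G1=G4&G3=0&0=0 G2=G1=0 G3=G1&G2=0&0=0 G4=G2&G4=0&0=0 -> 10000
Step 4: G0=NOT G4=NOT 0=1 G1=G4&G3=0&0=0 G2=G1=0 G3=G1&G2=0&0=0 G4=G2&G4=0&0=0 -> 10000

10000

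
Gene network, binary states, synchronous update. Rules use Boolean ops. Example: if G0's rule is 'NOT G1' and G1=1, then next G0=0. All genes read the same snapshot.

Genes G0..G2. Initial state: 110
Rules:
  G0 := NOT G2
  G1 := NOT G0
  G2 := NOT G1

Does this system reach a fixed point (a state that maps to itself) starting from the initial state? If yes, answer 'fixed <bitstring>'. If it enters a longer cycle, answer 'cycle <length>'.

Step 0: 110
Step 1: G0=NOT G2=NOT 0=1 G1=NOT G0=NOT 1=0 G2=NOT G1=NOT 1=0 -> 100
Step 2: G0=NOT G2=NOT 0=1 G1=NOT G0=NOT 1=0 G2=NOT G1=NOT 0=1 -> 101
Step 3: G0=NOT G2=NOT 1=0 G1=NOT G0=NOT 1=0 G2=NOT G1=NOT 0=1 -> 001
Step 4: G0=NOT G2=NOT 1=0 G1=NOT G0=NOT 0=1 G2=NOT G1=NOT 0=1 -> 011
Step 5: G0=NOT G2=NOT 1=0 G1=NOT G0=NOT 0=1 G2=NOT G1=NOT 1=0 -> 010
Step 6: G0=NOT G2=NOT 0=1 G1=NOT G0=NOT 0=1 G2=NOT G1=NOT 1=0 -> 110
Cycle of length 6 starting at step 0 -> no fixed point

Answer: cycle 6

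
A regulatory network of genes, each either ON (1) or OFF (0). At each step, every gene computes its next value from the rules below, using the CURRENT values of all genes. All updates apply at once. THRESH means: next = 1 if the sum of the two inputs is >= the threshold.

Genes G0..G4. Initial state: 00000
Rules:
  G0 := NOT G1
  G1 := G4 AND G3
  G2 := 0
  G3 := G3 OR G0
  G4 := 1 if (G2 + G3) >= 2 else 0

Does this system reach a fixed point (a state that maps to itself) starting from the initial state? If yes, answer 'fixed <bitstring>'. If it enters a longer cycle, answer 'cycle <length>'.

Answer: fixed 10010

Derivation:
Step 0: 00000
Step 1: G0=NOT G1=NOT 0=1 G1=G4&G3=0&0=0 G2=0(const) G3=G3|G0=0|0=0 G4=(0+0>=2)=0 -> 10000
Step 2: G0=NOT G1=NOT 0=1 G1=G4&G3=0&0=0 G2=0(const) G3=G3|G0=0|1=1 G4=(0+0>=2)=0 -> 10010
Step 3: G0=NOT G1=NOT 0=1 G1=G4&G3=0&1=0 G2=0(const) G3=G3|G0=1|1=1 G4=(0+1>=2)=0 -> 10010
Fixed point reached at step 2: 10010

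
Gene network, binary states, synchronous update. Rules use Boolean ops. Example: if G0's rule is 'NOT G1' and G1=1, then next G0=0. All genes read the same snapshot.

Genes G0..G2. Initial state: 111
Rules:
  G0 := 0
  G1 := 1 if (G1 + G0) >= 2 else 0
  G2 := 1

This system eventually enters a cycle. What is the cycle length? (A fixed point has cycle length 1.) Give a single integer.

Step 0: 111
Step 1: G0=0(const) G1=(1+1>=2)=1 G2=1(const) -> 011
Step 2: G0=0(const) G1=(1+0>=2)=0 G2=1(const) -> 001
Step 3: G0=0(const) G1=(0+0>=2)=0 G2=1(const) -> 001
State from step 3 equals state from step 2 -> cycle length 1

Answer: 1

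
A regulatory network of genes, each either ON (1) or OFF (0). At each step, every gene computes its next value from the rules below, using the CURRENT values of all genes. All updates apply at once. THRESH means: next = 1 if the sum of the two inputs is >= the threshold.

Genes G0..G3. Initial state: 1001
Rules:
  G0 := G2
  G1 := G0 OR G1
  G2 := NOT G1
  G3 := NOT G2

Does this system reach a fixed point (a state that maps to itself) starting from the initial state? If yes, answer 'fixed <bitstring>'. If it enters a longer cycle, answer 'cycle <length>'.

Step 0: 1001
Step 1: G0=G2=0 G1=G0|G1=1|0=1 G2=NOT G1=NOT 0=1 G3=NOT G2=NOT 0=1 -> 0111
Step 2: G0=G2=1 G1=G0|G1=0|1=1 G2=NOT G1=NOT 1=0 G3=NOT G2=NOT 1=0 -> 1100
Step 3: G0=G2=0 G1=G0|G1=1|1=1 G2=NOT G1=NOT 1=0 G3=NOT G2=NOT 0=1 -> 0101
Step 4: G0=G2=0 G1=G0|G1=0|1=1 G2=NOT G1=NOT 1=0 G3=NOT G2=NOT 0=1 -> 0101
Fixed point reached at step 3: 0101

Answer: fixed 0101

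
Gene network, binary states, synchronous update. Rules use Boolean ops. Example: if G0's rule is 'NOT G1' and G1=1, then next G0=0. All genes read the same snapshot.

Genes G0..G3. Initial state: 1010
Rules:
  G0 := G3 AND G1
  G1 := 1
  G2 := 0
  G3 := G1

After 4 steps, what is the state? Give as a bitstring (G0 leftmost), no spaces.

Step 1: G0=G3&G1=0&0=0 G1=1(const) G2=0(const) G3=G1=0 -> 0100
Step 2: G0=G3&G1=0&1=0 G1=1(const) G2=0(const) G3=G1=1 -> 0101
Step 3: G0=G3&G1=1&1=1 G1=1(const) G2=0(const) G3=G1=1 -> 1101
Step 4: G0=G3&G1=1&1=1 G1=1(const) G2=0(const) G3=G1=1 -> 1101

1101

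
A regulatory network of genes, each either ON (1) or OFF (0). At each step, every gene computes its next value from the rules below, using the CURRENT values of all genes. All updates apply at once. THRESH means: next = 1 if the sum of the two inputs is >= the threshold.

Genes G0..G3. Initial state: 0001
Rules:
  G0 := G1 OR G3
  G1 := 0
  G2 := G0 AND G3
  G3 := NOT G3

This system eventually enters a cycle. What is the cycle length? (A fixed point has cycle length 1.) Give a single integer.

Step 0: 0001
Step 1: G0=G1|G3=0|1=1 G1=0(const) G2=G0&G3=0&1=0 G3=NOT G3=NOT 1=0 -> 1000
Step 2: G0=G1|G3=0|0=0 G1=0(const) G2=G0&G3=1&0=0 G3=NOT G3=NOT 0=1 -> 0001
State from step 2 equals state from step 0 -> cycle length 2

Answer: 2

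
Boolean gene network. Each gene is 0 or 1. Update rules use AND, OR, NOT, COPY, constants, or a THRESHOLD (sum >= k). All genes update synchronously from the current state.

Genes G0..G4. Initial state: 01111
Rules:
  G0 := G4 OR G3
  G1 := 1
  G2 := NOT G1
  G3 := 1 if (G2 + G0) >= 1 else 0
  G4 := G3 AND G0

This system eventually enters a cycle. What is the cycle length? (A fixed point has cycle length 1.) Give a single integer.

Answer: 1

Derivation:
Step 0: 01111
Step 1: G0=G4|G3=1|1=1 G1=1(const) G2=NOT G1=NOT 1=0 G3=(1+0>=1)=1 G4=G3&G0=1&0=0 -> 11010
Step 2: G0=G4|G3=0|1=1 G1=1(const) G2=NOT G1=NOT 1=0 G3=(0+1>=1)=1 G4=G3&G0=1&1=1 -> 11011
Step 3: G0=G4|G3=1|1=1 G1=1(const) G2=NOT G1=NOT 1=0 G3=(0+1>=1)=1 G4=G3&G0=1&1=1 -> 11011
State from step 3 equals state from step 2 -> cycle length 1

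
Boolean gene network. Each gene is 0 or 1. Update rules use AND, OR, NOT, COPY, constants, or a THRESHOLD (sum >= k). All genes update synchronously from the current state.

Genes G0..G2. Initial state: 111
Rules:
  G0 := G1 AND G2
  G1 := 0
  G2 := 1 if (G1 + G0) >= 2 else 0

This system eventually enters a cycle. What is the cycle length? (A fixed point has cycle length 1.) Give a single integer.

Answer: 1

Derivation:
Step 0: 111
Step 1: G0=G1&G2=1&1=1 G1=0(const) G2=(1+1>=2)=1 -> 101
Step 2: G0=G1&G2=0&1=0 G1=0(const) G2=(0+1>=2)=0 -> 000
Step 3: G0=G1&G2=0&0=0 G1=0(const) G2=(0+0>=2)=0 -> 000
State from step 3 equals state from step 2 -> cycle length 1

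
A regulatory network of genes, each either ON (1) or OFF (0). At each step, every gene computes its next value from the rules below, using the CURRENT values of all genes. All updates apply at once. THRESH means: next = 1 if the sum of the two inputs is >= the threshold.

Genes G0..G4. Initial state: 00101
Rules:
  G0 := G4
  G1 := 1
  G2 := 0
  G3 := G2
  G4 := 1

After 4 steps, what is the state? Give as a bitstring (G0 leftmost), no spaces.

Step 1: G0=G4=1 G1=1(const) G2=0(const) G3=G2=1 G4=1(const) -> 11011
Step 2: G0=G4=1 G1=1(const) G2=0(const) G3=G2=0 G4=1(const) -> 11001
Step 3: G0=G4=1 G1=1(const) G2=0(const) G3=G2=0 G4=1(const) -> 11001
Step 4: G0=G4=1 G1=1(const) G2=0(const) G3=G2=0 G4=1(const) -> 11001

11001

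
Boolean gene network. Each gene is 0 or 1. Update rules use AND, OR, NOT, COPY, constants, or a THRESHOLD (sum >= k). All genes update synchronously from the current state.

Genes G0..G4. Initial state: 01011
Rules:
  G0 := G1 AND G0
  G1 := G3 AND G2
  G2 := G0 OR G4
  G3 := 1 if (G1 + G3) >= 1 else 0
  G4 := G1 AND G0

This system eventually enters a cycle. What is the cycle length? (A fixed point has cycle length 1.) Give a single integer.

Step 0: 01011
Step 1: G0=G1&G0=1&0=0 G1=G3&G2=1&0=0 G2=G0|G4=0|1=1 G3=(1+1>=1)=1 G4=G1&G0=1&0=0 -> 00110
Step 2: G0=G1&G0=0&0=0 G1=G3&G2=1&1=1 G2=G0|G4=0|0=0 G3=(0+1>=1)=1 G4=G1&G0=0&0=0 -> 01010
Step 3: G0=G1&G0=1&0=0 G1=G3&G2=1&0=0 G2=G0|G4=0|0=0 G3=(1+1>=1)=1 G4=G1&G0=1&0=0 -> 00010
Step 4: G0=G1&G0=0&0=0 G1=G3&G2=1&0=0 G2=G0|G4=0|0=0 G3=(0+1>=1)=1 G4=G1&G0=0&0=0 -> 00010
State from step 4 equals state from step 3 -> cycle length 1

Answer: 1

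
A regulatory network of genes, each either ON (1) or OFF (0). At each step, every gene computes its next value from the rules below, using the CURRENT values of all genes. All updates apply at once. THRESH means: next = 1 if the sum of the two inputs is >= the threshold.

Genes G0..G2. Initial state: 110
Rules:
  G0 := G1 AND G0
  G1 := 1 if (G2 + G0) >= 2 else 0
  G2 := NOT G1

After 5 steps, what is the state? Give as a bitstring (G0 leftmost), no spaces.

Step 1: G0=G1&G0=1&1=1 G1=(0+1>=2)=0 G2=NOT G1=NOT 1=0 -> 100
Step 2: G0=G1&G0=0&1=0 G1=(0+1>=2)=0 G2=NOT G1=NOT 0=1 -> 001
Step 3: G0=G1&G0=0&0=0 G1=(1+0>=2)=0 G2=NOT G1=NOT 0=1 -> 001
Step 4: G0=G1&G0=0&0=0 G1=(1+0>=2)=0 G2=NOT G1=NOT 0=1 -> 001
Step 5: G0=G1&G0=0&0=0 G1=(1+0>=2)=0 G2=NOT G1=NOT 0=1 -> 001

001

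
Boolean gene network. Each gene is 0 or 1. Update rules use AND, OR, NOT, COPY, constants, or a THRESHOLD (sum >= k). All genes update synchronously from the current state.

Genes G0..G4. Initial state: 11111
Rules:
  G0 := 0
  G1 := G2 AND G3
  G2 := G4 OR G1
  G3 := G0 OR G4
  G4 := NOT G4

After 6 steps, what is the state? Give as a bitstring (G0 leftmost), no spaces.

Step 1: G0=0(const) G1=G2&G3=1&1=1 G2=G4|G1=1|1=1 G3=G0|G4=1|1=1 G4=NOT G4=NOT 1=0 -> 01110
Step 2: G0=0(const) G1=G2&G3=1&1=1 G2=G4|G1=0|1=1 G3=G0|G4=0|0=0 G4=NOT G4=NOT 0=1 -> 01101
Step 3: G0=0(const) G1=G2&G3=1&0=0 G2=G4|G1=1|1=1 G3=G0|G4=0|1=1 G4=NOT G4=NOT 1=0 -> 00110
Step 4: G0=0(const) G1=G2&G3=1&1=1 G2=G4|G1=0|0=0 G3=G0|G4=0|0=0 G4=NOT G4=NOT 0=1 -> 01001
Step 5: G0=0(const) G1=G2&G3=0&0=0 G2=G4|G1=1|1=1 G3=G0|G4=0|1=1 G4=NOT G4=NOT 1=0 -> 00110
Step 6: G0=0(const) G1=G2&G3=1&1=1 G2=G4|G1=0|0=0 G3=G0|G4=0|0=0 G4=NOT G4=NOT 0=1 -> 01001

01001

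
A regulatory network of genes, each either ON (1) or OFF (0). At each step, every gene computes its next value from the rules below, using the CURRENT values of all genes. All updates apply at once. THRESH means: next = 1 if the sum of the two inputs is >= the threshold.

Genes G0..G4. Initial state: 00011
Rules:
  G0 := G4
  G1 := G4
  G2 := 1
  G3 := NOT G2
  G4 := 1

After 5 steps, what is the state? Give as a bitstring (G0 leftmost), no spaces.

Step 1: G0=G4=1 G1=G4=1 G2=1(const) G3=NOT G2=NOT 0=1 G4=1(const) -> 11111
Step 2: G0=G4=1 G1=G4=1 G2=1(const) G3=NOT G2=NOT 1=0 G4=1(const) -> 11101
Step 3: G0=G4=1 G1=G4=1 G2=1(const) G3=NOT G2=NOT 1=0 G4=1(const) -> 11101
Step 4: G0=G4=1 G1=G4=1 G2=1(const) G3=NOT G2=NOT 1=0 G4=1(const) -> 11101
Step 5: G0=G4=1 G1=G4=1 G2=1(const) G3=NOT G2=NOT 1=0 G4=1(const) -> 11101

11101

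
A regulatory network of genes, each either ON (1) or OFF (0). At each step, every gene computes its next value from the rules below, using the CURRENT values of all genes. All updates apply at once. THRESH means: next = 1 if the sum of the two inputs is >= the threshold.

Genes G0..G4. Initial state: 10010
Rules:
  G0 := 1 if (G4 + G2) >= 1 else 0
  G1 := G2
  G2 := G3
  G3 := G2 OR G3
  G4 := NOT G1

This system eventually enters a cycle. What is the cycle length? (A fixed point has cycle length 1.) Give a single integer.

Step 0: 10010
Step 1: G0=(0+0>=1)=0 G1=G2=0 G2=G3=1 G3=G2|G3=0|1=1 G4=NOT G1=NOT 0=1 -> 00111
Step 2: G0=(1+1>=1)=1 G1=G2=1 G2=G3=1 G3=G2|G3=1|1=1 G4=NOT G1=NOT 0=1 -> 11111
Step 3: G0=(1+1>=1)=1 G1=G2=1 G2=G3=1 G3=G2|G3=1|1=1 G4=NOT G1=NOT 1=0 -> 11110
Step 4: G0=(0+1>=1)=1 G1=G2=1 G2=G3=1 G3=G2|G3=1|1=1 G4=NOT G1=NOT 1=0 -> 11110
State from step 4 equals state from step 3 -> cycle length 1

Answer: 1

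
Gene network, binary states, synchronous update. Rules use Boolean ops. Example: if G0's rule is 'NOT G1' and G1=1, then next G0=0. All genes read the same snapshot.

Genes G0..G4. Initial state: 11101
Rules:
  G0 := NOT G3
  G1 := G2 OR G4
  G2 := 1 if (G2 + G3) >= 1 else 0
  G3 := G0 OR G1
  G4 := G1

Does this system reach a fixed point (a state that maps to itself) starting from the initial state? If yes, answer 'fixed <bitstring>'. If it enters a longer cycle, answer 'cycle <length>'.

Step 0: 11101
Step 1: G0=NOT G3=NOT 0=1 G1=G2|G4=1|1=1 G2=(1+0>=1)=1 G3=G0|G1=1|1=1 G4=G1=1 -> 11111
Step 2: G0=NOT G3=NOT 1=0 G1=G2|G4=1|1=1 G2=(1+1>=1)=1 G3=G0|G1=1|1=1 G4=G1=1 -> 01111
Step 3: G0=NOT G3=NOT 1=0 G1=G2|G4=1|1=1 G2=(1+1>=1)=1 G3=G0|G1=0|1=1 G4=G1=1 -> 01111
Fixed point reached at step 2: 01111

Answer: fixed 01111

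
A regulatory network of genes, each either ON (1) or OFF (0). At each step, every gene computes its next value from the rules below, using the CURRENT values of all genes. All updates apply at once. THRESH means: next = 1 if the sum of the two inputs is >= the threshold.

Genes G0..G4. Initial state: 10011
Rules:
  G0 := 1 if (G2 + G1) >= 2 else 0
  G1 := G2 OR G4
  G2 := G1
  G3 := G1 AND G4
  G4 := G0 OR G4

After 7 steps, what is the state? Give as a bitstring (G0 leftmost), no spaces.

Step 1: G0=(0+0>=2)=0 G1=G2|G4=0|1=1 G2=G1=0 G3=G1&G4=0&1=0 G4=G0|G4=1|1=1 -> 01001
Step 2: G0=(0+1>=2)=0 G1=G2|G4=0|1=1 G2=G1=1 G3=G1&G4=1&1=1 G4=G0|G4=0|1=1 -> 01111
Step 3: G0=(1+1>=2)=1 G1=G2|G4=1|1=1 G2=G1=1 G3=G1&G4=1&1=1 G4=G0|G4=0|1=1 -> 11111
Step 4: G0=(1+1>=2)=1 G1=G2|G4=1|1=1 G2=G1=1 G3=G1&G4=1&1=1 G4=G0|G4=1|1=1 -> 11111
Step 5: G0=(1+1>=2)=1 G1=G2|G4=1|1=1 G2=G1=1 G3=G1&G4=1&1=1 G4=G0|G4=1|1=1 -> 11111
Step 6: G0=(1+1>=2)=1 G1=G2|G4=1|1=1 G2=G1=1 G3=G1&G4=1&1=1 G4=G0|G4=1|1=1 -> 11111
Step 7: G0=(1+1>=2)=1 G1=G2|G4=1|1=1 G2=G1=1 G3=G1&G4=1&1=1 G4=G0|G4=1|1=1 -> 11111

11111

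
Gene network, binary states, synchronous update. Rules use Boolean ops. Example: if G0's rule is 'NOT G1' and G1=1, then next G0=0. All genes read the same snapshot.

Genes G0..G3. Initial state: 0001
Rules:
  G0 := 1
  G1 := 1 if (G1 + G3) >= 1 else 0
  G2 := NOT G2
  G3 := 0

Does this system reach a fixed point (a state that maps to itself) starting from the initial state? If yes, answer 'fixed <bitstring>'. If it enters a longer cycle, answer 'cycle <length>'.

Step 0: 0001
Step 1: G0=1(const) G1=(0+1>=1)=1 G2=NOT G2=NOT 0=1 G3=0(const) -> 1110
Step 2: G0=1(const) G1=(1+0>=1)=1 G2=NOT G2=NOT 1=0 G3=0(const) -> 1100
Step 3: G0=1(const) G1=(1+0>=1)=1 G2=NOT G2=NOT 0=1 G3=0(const) -> 1110
Cycle of length 2 starting at step 1 -> no fixed point

Answer: cycle 2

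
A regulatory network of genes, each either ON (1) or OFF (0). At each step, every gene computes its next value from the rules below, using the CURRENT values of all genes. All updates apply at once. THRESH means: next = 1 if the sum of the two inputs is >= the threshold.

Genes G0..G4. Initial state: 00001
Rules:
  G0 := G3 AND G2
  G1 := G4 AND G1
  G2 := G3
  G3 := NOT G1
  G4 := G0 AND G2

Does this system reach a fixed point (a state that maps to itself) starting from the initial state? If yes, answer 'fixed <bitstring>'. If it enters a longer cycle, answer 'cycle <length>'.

Step 0: 00001
Step 1: G0=G3&G2=0&0=0 G1=G4&G1=1&0=0 G2=G3=0 G3=NOT G1=NOT 0=1 G4=G0&G2=0&0=0 -> 00010
Step 2: G0=G3&G2=1&0=0 G1=G4&G1=0&0=0 G2=G3=1 G3=NOT G1=NOT 0=1 G4=G0&G2=0&0=0 -> 00110
Step 3: G0=G3&G2=1&1=1 G1=G4&G1=0&0=0 G2=G3=1 G3=NOT G1=NOT 0=1 G4=G0&G2=0&1=0 -> 10110
Step 4: G0=G3&G2=1&1=1 G1=G4&G1=0&0=0 G2=G3=1 G3=NOT G1=NOT 0=1 G4=G0&G2=1&1=1 -> 10111
Step 5: G0=G3&G2=1&1=1 G1=G4&G1=1&0=0 G2=G3=1 G3=NOT G1=NOT 0=1 G4=G0&G2=1&1=1 -> 10111
Fixed point reached at step 4: 10111

Answer: fixed 10111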